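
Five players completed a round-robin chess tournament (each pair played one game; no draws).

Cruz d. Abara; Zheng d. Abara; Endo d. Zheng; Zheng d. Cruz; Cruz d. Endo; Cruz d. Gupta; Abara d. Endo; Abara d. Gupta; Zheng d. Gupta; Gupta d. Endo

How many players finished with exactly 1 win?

Win totals: Zheng 3, Gupta 1, Endo 1, Cruz 3, Abara 2.
Exactly 1: Gupta, Endo — 2 players.

2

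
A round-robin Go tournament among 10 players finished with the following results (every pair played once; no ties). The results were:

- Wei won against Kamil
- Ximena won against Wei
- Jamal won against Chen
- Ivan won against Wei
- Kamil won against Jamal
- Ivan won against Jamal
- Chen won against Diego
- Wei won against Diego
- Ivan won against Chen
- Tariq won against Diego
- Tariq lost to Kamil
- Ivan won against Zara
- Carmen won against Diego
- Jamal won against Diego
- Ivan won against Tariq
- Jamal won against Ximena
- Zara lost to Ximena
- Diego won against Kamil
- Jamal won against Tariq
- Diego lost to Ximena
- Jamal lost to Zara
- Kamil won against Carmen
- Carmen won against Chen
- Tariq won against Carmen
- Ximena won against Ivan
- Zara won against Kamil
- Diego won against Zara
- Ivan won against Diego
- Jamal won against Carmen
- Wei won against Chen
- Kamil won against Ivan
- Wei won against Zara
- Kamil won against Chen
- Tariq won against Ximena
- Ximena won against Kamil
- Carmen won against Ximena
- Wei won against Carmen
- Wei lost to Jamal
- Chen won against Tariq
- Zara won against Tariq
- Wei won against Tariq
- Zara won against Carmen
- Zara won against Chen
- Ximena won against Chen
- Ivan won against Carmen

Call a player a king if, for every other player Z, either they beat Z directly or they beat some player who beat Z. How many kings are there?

6

Kamil reaches everyone (king).
Ximena reaches everyone (king).
Carmen cannot reach Jamal in two steps.
Wei reaches everyone (king).
Diego cannot reach Ximena, Wei in two steps.
Tariq cannot reach Jamal in two steps.
Jamal reaches everyone (king).
Ivan reaches everyone (king).
Zara reaches everyone (king).
Chen cannot reach Wei, Jamal, Ivan in two steps.
Kings: Kamil, Ximena, Wei, Jamal, Ivan, Zara — 6.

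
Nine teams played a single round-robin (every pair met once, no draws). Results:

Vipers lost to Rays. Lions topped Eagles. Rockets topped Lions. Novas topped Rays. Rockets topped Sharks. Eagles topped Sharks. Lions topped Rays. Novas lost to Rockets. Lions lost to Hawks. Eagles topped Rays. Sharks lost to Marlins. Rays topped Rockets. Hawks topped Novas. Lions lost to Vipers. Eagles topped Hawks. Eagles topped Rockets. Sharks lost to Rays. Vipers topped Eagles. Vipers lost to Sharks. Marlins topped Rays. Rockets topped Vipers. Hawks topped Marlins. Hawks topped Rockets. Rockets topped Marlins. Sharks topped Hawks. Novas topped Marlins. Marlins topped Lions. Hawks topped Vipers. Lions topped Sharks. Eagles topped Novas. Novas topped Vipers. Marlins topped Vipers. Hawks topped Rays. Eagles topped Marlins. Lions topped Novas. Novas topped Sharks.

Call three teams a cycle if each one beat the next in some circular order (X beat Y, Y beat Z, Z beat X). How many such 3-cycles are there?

Win totals: Vipers 2, Rays 3, Lions 4, Eagles 6, Rockets 5, Sharks 2, Novas 4, Hawks 6, Marlins 4.
A team with w wins dominates both others in C(w,2) triples; summing gives 1 + 3 + 6 + 15 + 10 + 1 + 6 + 15 + 6 = 63 transitive triples.
Total triples C(9,3) = 84, so cyclic triples = 84 − 63 = 21.

21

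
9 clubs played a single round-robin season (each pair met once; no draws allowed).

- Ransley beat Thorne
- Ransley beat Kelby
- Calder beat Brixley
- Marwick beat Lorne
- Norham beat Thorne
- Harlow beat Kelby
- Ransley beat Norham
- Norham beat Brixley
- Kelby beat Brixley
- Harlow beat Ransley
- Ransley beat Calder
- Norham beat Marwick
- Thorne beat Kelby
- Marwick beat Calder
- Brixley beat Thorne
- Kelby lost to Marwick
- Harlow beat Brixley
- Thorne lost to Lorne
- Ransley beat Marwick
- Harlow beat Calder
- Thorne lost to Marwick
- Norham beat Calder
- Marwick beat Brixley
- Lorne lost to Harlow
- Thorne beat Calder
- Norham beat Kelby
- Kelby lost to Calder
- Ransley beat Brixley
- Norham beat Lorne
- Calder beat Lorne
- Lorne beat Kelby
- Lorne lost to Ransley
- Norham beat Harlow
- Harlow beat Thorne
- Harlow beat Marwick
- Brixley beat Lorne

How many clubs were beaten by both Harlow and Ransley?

6

Harlow beat: Thorne, Calder, Ransley, Kelby, Lorne, Brixley, Marwick.
Ransley beat: Thorne, Calder, Norham, Kelby, Lorne, Brixley, Marwick.
Both beat: Thorne, Calder, Kelby, Lorne, Brixley, Marwick — 6.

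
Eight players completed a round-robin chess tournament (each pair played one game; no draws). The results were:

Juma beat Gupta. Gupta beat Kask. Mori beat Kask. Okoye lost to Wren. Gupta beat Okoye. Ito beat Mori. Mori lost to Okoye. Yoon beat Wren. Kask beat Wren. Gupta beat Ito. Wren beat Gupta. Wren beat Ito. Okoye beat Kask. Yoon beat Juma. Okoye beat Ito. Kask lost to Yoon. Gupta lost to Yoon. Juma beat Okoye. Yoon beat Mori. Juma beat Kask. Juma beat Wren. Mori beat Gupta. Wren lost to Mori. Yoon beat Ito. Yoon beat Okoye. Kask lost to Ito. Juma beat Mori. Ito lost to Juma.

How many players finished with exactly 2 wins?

Win totals: Ito 2, Okoye 3, Mori 3, Juma 6, Kask 1, Wren 3, Gupta 3, Yoon 7.
Exactly 2: Ito — 1 player.

1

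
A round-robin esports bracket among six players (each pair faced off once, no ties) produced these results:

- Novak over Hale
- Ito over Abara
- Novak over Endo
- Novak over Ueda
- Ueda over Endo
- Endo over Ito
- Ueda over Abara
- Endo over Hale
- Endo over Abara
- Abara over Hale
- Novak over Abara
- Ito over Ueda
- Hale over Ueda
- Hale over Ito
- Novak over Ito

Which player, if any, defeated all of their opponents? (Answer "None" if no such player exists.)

Novak

Novak has 5 wins out of 5 opponents — a perfect record.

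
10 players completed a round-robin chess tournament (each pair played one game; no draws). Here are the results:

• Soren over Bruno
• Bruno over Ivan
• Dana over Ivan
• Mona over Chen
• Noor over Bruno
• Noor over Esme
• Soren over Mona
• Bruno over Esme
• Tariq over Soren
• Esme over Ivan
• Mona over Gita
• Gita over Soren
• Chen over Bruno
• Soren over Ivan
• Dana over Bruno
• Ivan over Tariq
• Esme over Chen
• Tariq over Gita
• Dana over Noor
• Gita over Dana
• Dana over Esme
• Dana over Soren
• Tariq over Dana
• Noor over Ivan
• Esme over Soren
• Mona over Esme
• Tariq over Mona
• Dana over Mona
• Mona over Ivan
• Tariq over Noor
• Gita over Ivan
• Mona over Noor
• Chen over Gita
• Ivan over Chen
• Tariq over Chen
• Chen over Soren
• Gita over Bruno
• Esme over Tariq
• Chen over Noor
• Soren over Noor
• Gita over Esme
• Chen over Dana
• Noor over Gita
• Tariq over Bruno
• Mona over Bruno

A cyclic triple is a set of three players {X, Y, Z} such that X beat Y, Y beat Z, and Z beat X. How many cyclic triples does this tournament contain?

Win totals: Ivan 2, Esme 4, Soren 4, Noor 4, Dana 6, Tariq 7, Bruno 2, Gita 5, Mona 6, Chen 5.
A player with w wins dominates both others in C(w,2) triples; summing gives 1 + 6 + 6 + 6 + 15 + 21 + 1 + 10 + 15 + 10 = 91 transitive triples.
Total triples C(10,3) = 120, so cyclic triples = 120 − 91 = 29.

29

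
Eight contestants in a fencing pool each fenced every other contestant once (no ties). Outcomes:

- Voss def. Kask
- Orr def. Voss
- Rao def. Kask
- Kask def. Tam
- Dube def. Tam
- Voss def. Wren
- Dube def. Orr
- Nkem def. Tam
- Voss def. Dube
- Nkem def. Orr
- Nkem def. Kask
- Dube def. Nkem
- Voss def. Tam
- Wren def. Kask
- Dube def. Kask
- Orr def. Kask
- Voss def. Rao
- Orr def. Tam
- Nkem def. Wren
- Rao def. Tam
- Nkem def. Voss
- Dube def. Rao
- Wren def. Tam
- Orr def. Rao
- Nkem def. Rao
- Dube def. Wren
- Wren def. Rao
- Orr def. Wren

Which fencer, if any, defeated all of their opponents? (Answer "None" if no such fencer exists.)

None

Highest win total is Nkem with 6 (out of 7 possible).
Nkem lost to Dube, so no fencer went undefeated.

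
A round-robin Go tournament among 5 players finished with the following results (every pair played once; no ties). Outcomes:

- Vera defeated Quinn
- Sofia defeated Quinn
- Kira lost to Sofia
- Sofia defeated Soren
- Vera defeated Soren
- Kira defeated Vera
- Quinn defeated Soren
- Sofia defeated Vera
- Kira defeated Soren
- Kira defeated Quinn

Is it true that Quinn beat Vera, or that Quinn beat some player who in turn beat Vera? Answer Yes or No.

Quinn did not beat Vera directly.
Quinn beat Soren, but each of them lost to Vera. No two-step path.

No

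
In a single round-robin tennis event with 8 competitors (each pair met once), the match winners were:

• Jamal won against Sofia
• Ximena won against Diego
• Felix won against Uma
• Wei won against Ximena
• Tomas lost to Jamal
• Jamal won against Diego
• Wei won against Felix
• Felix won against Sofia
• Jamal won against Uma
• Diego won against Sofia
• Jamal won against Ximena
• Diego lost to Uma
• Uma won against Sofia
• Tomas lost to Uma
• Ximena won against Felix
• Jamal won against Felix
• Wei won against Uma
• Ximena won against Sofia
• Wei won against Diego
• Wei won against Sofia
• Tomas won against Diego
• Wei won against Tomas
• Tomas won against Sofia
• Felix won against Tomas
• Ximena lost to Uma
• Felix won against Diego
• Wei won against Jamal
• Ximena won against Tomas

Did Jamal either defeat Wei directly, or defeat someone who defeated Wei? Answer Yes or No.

Jamal did not beat Wei directly.
Jamal beat Tomas, Felix, Ximena, Sofia, Uma, Diego, but each of them lost to Wei. No two-step path.

No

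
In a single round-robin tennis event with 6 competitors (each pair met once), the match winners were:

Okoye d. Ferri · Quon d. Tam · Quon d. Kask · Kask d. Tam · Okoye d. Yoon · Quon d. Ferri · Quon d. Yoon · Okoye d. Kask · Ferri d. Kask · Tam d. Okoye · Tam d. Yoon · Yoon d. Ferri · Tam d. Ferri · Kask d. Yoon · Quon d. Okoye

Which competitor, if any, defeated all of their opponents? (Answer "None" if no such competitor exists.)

Quon has 5 wins out of 5 opponents — a perfect record.

Quon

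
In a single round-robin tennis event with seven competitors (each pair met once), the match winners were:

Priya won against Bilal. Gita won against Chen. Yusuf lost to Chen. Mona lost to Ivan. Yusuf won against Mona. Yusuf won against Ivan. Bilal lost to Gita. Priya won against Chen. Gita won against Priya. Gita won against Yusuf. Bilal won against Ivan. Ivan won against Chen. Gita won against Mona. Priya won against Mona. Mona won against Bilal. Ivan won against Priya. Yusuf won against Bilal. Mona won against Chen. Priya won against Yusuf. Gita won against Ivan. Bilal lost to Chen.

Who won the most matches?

Win totals: Bilal 1, Mona 2, Priya 4, Gita 6, Chen 2, Ivan 3, Yusuf 3.
Gita leads with 6 wins (next highest: 4).

Gita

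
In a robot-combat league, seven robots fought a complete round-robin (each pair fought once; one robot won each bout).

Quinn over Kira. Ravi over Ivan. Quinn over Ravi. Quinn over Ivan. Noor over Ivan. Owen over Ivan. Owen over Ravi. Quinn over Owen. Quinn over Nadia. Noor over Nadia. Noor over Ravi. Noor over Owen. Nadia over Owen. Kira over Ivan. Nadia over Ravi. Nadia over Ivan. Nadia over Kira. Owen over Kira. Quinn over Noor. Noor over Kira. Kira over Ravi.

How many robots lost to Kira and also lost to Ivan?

Kira beat: Ivan, Ravi.
Ivan beat: no one.
No one was beaten by both.

0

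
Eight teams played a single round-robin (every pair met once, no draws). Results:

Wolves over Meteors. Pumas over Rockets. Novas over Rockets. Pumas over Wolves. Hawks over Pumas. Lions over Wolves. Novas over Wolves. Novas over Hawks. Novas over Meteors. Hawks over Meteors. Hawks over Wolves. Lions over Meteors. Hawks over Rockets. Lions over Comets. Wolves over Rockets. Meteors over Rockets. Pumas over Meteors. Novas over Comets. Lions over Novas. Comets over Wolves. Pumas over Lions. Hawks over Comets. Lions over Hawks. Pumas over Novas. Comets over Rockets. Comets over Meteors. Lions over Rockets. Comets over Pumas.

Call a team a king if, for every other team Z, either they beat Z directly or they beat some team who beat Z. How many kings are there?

Comets cannot reach Hawks in two steps.
Pumas reaches everyone (king).
Novas cannot reach Lions in two steps.
Rockets cannot reach Comets, Pumas, Novas, Hawks, Lions, Wolves, Meteors in two steps.
Hawks reaches everyone (king).
Lions reaches everyone (king).
Wolves cannot reach Comets, Pumas, Novas, Hawks, Lions in two steps.
Meteors cannot reach Comets, Pumas, Novas, Hawks, Lions, Wolves in two steps.
Kings: Pumas, Hawks, Lions — 3.

3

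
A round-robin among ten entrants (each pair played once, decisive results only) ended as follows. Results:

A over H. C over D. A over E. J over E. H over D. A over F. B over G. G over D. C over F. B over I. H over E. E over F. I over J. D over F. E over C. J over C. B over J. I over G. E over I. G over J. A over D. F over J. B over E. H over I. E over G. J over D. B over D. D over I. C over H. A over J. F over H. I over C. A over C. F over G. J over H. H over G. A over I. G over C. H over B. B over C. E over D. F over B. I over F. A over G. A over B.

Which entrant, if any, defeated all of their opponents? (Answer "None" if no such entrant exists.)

A has 9 wins out of 9 opponents — a perfect record.

A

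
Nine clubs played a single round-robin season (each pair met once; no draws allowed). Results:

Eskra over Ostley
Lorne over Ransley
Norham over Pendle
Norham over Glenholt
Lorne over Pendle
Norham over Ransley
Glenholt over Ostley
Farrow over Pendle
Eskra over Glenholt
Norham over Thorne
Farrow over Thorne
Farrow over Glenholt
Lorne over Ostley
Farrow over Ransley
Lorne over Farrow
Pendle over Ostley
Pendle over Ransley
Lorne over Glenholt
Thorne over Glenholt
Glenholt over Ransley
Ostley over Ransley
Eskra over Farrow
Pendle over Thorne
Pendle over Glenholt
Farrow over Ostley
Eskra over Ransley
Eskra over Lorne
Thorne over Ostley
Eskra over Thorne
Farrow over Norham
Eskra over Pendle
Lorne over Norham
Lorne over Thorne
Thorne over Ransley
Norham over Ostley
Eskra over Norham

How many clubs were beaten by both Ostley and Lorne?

1

Ostley beat: Ransley.
Lorne beat: Norham, Thorne, Glenholt, Farrow, Pendle, Ransley, Ostley.
Both beat: Ransley — 1.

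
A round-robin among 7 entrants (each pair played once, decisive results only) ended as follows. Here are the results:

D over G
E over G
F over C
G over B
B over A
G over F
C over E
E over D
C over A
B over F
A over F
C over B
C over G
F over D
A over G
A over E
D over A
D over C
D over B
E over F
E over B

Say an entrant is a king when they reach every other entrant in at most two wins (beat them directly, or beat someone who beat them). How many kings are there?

A reaches everyone (king).
B reaches everyone (king).
C reaches everyone (king).
D reaches everyone (king).
E reaches everyone (king).
F reaches everyone (king).
G cannot reach E in two steps.
Kings: A, B, C, D, E, F — 6.

6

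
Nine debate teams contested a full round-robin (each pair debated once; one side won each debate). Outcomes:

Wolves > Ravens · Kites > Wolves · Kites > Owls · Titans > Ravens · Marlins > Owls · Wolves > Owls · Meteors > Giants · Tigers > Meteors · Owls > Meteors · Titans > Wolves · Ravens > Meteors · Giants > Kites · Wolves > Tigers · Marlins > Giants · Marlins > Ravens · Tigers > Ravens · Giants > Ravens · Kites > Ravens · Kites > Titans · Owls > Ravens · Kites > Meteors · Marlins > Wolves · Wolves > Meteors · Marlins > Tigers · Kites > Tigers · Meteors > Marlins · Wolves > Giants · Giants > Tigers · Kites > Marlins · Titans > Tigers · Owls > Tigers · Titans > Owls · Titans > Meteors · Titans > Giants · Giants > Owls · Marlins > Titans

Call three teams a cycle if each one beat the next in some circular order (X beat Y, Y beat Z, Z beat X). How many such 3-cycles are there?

Win totals: Marlins 6, Wolves 5, Giants 4, Owls 3, Meteors 2, Titans 6, Tigers 2, Kites 7, Ravens 1.
A team with w wins dominates both others in C(w,2) triples; summing gives 15 + 10 + 6 + 3 + 1 + 15 + 1 + 21 + 0 = 72 transitive triples.
Total triples C(9,3) = 84, so cyclic triples = 84 − 72 = 12.

12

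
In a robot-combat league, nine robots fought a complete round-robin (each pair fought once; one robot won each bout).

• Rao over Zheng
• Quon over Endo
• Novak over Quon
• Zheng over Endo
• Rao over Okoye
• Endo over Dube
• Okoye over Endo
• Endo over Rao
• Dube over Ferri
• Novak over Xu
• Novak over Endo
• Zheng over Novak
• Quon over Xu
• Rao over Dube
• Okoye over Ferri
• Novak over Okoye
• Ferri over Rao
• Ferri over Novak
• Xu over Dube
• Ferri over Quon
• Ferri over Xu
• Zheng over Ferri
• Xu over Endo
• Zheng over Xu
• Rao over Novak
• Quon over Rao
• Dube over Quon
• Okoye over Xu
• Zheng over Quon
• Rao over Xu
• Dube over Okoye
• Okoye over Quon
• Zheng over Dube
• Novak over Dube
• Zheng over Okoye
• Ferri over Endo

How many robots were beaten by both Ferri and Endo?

1

Ferri beat: Xu, Rao, Quon, Endo, Novak.
Endo beat: Rao, Dube.
Both beat: Rao — 1.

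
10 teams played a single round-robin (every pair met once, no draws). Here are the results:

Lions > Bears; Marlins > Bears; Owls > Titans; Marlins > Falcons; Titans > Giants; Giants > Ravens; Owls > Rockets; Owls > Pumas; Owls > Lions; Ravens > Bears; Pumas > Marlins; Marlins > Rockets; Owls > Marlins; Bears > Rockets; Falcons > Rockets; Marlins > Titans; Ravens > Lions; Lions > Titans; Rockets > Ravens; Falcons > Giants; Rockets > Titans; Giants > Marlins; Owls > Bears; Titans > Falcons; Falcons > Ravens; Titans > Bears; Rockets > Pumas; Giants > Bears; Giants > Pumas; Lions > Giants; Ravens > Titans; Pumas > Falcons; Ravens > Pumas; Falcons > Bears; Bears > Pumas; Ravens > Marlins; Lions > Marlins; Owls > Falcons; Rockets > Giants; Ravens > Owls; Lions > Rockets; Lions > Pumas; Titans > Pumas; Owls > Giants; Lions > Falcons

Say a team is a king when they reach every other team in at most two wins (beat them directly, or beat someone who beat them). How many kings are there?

5

Titans cannot reach Lions, Owls in two steps.
Rockets reaches everyone (king).
Lions cannot reach Owls in two steps.
Pumas cannot reach Lions, Owls in two steps.
Giants reaches everyone (king).
Bears cannot reach Lions, Owls in two steps.
Falcons reaches everyone (king).
Owls reaches everyone (king).
Ravens reaches everyone (king).
Marlins cannot reach Lions, Owls in two steps.
Kings: Rockets, Giants, Falcons, Owls, Ravens — 5.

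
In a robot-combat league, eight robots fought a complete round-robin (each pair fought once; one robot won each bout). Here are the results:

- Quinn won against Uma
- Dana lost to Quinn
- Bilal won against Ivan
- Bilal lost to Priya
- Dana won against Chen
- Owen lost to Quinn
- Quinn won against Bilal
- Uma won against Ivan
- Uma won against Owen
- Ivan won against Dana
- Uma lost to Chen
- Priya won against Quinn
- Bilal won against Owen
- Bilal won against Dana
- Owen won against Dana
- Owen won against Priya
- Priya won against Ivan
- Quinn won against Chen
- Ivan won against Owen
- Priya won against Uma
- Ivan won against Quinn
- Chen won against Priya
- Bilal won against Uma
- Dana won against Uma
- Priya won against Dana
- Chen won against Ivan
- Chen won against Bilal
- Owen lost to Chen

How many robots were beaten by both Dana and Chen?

Dana beat: Chen, Uma.
Chen beat: Bilal, Uma, Ivan, Priya, Owen.
Both beat: Uma — 1.

1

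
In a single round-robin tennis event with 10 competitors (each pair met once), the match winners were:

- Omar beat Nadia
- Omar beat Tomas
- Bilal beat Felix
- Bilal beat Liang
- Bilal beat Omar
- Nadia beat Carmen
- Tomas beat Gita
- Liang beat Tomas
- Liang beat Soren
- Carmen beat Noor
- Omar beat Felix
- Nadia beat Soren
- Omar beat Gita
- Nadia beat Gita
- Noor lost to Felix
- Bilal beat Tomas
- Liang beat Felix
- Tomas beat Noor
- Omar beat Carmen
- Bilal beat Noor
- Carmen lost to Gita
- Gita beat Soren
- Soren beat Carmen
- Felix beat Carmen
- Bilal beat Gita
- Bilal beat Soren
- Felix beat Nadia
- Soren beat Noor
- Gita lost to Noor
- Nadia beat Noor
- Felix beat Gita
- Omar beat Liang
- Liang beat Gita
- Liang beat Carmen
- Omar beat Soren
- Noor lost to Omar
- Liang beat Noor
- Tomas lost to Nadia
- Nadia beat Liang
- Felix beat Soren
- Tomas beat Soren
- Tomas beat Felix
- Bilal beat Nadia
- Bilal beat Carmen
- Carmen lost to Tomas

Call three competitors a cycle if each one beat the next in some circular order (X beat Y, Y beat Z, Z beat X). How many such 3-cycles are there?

4

Win totals: Liang 6, Nadia 6, Felix 5, Bilal 9, Carmen 1, Noor 1, Omar 8, Gita 2, Soren 2, Tomas 5.
A competitor with w wins dominates both others in C(w,2) triples; summing gives 15 + 15 + 10 + 36 + 0 + 0 + 28 + 1 + 1 + 10 = 116 transitive triples.
Total triples C(10,3) = 120, so cyclic triples = 120 − 116 = 4.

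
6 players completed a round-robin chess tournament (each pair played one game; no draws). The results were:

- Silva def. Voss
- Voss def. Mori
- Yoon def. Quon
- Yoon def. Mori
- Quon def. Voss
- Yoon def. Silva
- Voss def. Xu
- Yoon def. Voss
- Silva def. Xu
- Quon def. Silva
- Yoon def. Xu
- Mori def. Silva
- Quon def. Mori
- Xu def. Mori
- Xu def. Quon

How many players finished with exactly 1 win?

Win totals: Silva 2, Quon 3, Voss 2, Xu 2, Mori 1, Yoon 5.
Exactly 1: Mori — 1 player.

1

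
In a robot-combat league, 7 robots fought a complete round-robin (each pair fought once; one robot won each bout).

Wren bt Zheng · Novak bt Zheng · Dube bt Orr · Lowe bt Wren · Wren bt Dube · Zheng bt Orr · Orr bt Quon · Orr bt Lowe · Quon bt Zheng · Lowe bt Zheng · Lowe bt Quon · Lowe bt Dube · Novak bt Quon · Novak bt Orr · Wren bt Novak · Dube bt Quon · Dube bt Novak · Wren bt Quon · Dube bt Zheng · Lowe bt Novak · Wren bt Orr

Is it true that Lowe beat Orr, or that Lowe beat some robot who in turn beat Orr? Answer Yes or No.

Yes

Lowe did not beat Orr directly.
Lowe beat Quon, Wren, Novak, Zheng, Dube. Of those, Wren beat Orr.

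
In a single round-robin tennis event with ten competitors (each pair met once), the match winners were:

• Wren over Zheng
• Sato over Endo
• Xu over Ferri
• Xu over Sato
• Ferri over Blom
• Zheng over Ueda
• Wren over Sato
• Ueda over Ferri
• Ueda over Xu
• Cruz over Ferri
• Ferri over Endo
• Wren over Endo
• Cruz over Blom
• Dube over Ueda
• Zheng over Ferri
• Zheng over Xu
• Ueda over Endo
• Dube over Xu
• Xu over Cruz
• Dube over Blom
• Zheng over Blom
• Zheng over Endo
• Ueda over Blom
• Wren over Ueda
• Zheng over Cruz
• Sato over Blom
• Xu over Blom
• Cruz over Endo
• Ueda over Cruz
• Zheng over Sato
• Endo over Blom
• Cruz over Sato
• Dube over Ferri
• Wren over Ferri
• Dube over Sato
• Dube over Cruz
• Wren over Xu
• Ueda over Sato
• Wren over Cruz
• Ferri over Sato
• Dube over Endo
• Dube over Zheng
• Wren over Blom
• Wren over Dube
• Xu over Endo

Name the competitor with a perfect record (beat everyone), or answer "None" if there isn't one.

Wren has 9 wins out of 9 opponents — a perfect record.

Wren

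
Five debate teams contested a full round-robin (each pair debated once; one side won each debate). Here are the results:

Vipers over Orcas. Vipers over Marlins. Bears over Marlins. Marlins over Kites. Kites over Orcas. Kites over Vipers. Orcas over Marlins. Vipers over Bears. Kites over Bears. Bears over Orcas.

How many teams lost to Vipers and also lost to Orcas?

Vipers beat: Bears, Orcas, Marlins.
Orcas beat: Marlins.
Both beat: Marlins — 1.

1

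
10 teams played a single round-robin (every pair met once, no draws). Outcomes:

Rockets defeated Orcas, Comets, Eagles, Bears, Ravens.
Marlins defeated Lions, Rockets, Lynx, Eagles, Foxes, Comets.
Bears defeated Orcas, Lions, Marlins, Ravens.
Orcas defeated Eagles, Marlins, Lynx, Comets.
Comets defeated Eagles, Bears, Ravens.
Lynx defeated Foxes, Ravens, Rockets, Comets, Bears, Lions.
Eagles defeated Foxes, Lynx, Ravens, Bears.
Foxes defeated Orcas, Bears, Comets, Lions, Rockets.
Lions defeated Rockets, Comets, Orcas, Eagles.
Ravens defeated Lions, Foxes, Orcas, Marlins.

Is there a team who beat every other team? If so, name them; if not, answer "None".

Highest win total is Marlins with 6 (out of 9 possible).
Marlins lost to Bears, Orcas, Ravens, so no team went undefeated.

None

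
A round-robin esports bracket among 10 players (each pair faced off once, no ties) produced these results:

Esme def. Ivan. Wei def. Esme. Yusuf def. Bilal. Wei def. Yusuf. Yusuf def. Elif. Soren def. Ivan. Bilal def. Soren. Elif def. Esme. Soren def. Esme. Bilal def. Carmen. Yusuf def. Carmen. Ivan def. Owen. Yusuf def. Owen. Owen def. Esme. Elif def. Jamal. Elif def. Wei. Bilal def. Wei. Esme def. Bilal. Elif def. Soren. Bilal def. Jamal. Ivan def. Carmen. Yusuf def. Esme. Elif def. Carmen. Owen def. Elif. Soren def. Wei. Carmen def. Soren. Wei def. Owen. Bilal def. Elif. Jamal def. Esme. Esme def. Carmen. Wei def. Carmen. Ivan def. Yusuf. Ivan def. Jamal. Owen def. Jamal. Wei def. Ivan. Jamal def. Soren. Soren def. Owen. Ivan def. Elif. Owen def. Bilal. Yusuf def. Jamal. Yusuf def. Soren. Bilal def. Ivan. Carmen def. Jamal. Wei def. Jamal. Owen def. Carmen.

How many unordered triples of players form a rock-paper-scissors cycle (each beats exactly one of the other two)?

Win totals: Carmen 2, Jamal 2, Yusuf 7, Owen 5, Ivan 5, Wei 6, Soren 4, Esme 3, Elif 5, Bilal 6.
A player with w wins dominates both others in C(w,2) triples; summing gives 1 + 1 + 21 + 10 + 10 + 15 + 6 + 3 + 10 + 15 = 92 transitive triples.
Total triples C(10,3) = 120, so cyclic triples = 120 − 92 = 28.

28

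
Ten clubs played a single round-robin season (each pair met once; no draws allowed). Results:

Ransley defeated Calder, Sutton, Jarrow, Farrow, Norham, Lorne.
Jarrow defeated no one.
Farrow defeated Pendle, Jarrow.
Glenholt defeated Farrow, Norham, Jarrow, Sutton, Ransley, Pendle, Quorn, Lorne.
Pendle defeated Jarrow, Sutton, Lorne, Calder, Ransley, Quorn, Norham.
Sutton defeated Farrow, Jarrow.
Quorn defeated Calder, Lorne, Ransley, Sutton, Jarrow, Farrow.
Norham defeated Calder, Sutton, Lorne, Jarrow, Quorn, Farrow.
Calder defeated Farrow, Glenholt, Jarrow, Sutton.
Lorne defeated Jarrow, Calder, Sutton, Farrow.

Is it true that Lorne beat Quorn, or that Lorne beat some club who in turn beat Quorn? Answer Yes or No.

No

Lorne did not beat Quorn directly.
Lorne beat Sutton, Farrow, Calder, Jarrow, but each of them lost to Quorn. No two-step path.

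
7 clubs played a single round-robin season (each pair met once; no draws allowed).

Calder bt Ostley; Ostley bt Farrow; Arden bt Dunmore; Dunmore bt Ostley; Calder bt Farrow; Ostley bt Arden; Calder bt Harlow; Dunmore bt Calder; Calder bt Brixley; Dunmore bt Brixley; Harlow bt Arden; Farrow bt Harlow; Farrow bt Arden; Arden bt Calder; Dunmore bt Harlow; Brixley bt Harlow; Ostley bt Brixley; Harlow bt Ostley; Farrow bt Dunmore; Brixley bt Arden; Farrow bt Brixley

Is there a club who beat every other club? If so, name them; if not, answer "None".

Highest win total is Farrow with 4 (out of 6 possible).
Farrow lost to Calder, Ostley, so no club went undefeated.

None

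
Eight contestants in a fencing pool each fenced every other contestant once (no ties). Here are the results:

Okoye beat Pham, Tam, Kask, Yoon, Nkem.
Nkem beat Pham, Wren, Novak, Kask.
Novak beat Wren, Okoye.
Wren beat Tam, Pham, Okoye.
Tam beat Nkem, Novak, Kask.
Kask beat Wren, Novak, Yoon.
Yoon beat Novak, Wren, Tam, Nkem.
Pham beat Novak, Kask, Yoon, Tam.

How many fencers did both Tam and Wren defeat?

Tam beat: Novak, Kask, Nkem.
Wren beat: Pham, Okoye, Tam.
No one was beaten by both.

0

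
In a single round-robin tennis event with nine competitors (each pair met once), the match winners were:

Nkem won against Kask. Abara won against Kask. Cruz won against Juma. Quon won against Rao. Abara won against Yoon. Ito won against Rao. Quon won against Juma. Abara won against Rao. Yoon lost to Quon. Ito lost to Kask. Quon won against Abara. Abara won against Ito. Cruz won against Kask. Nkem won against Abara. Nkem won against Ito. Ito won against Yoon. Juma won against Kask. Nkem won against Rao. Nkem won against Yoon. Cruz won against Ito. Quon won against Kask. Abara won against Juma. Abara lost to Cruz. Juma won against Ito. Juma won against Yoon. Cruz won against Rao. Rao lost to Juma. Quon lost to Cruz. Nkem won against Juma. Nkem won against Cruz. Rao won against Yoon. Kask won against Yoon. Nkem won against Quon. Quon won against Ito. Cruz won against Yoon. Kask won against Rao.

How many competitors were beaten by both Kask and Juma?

3

Kask beat: Ito, Rao, Yoon.
Juma beat: Ito, Rao, Kask, Yoon.
Both beat: Ito, Rao, Yoon — 3.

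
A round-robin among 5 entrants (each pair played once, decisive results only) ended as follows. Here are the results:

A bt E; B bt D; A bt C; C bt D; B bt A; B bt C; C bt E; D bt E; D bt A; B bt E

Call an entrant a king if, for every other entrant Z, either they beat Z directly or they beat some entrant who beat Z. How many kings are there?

A cannot reach B in two steps.
B reaches everyone (king).
C cannot reach B in two steps.
D cannot reach B in two steps.
E cannot reach A, B, C, D in two steps.
Kings: B — 1.

1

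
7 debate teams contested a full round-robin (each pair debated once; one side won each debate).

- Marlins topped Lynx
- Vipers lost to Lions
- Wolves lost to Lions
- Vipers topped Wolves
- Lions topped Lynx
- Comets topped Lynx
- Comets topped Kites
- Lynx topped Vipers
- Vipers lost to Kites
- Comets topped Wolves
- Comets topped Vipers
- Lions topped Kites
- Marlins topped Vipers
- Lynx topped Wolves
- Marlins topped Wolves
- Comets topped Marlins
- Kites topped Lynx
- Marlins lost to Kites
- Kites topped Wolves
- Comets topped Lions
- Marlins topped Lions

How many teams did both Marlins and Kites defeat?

3

Marlins beat: Lynx, Lions, Wolves, Vipers.
Kites beat: Lynx, Wolves, Vipers, Marlins.
Both beat: Lynx, Wolves, Vipers — 3.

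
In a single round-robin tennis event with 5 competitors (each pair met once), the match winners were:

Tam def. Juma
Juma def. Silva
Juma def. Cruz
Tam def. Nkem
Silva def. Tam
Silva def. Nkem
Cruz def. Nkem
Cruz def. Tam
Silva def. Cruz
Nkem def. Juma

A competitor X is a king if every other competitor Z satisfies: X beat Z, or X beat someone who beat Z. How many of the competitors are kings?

Silva reaches everyone (king).
Tam reaches everyone (king).
Cruz cannot reach Silva in two steps.
Nkem cannot reach Tam in two steps.
Juma reaches everyone (king).
Kings: Silva, Tam, Juma — 3.

3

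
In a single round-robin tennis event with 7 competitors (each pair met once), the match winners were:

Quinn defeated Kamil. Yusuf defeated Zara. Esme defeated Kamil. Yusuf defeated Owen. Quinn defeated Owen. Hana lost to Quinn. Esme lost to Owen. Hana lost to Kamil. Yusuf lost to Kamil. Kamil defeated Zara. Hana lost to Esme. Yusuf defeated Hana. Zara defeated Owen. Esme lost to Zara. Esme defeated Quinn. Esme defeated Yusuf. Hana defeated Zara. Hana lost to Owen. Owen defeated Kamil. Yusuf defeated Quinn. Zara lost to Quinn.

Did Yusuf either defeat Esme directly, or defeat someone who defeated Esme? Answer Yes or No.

Yes

Yusuf did not beat Esme directly.
Yusuf beat Owen, Zara, Quinn, Hana. Of those, Owen beat Esme.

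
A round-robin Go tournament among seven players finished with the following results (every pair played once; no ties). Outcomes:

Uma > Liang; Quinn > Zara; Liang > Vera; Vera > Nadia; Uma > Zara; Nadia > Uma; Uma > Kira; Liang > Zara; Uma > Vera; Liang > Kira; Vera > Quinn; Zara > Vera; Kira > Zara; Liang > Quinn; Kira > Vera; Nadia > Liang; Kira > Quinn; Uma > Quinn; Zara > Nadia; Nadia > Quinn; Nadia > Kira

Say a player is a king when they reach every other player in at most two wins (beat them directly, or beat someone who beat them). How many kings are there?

Uma reaches everyone (king).
Nadia reaches everyone (king).
Liang cannot reach Uma in two steps.
Quinn cannot reach Uma, Liang, Kira in two steps.
Vera reaches everyone (king).
Kira cannot reach Uma, Liang in two steps.
Zara reaches everyone (king).
Kings: Uma, Nadia, Vera, Zara — 4.

4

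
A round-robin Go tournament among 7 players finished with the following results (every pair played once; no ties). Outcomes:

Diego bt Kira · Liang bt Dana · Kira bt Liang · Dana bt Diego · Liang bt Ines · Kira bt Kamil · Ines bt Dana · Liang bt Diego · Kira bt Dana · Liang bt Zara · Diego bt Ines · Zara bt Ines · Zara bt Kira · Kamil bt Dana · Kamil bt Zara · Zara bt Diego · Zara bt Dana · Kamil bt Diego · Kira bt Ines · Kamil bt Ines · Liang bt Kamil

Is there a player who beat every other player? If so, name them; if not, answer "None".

Highest win total is Liang with 5 (out of 6 possible).
Liang lost to Kira, so no player went undefeated.

None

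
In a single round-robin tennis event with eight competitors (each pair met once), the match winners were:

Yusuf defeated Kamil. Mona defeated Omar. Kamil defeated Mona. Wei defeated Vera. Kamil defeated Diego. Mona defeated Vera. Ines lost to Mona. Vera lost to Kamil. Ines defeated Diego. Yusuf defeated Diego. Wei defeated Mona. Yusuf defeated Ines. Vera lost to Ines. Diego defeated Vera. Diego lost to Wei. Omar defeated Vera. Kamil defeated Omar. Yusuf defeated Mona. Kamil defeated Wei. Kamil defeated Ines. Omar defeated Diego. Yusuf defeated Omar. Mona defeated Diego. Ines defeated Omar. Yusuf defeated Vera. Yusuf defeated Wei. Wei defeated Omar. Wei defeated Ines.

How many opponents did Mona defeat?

Mona's results: beat Diego, Vera, Omar, Ines; lost to Yusuf, Wei, Kamil.
That is 4 wins.

4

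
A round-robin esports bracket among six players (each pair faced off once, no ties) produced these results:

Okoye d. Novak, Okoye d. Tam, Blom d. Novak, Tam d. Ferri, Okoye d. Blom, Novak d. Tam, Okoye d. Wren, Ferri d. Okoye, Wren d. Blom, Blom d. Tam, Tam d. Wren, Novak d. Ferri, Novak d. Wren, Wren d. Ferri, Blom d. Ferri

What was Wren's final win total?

2

Wren's results: beat Ferri, Blom; lost to Novak, Tam, Okoye.
That is 2 wins.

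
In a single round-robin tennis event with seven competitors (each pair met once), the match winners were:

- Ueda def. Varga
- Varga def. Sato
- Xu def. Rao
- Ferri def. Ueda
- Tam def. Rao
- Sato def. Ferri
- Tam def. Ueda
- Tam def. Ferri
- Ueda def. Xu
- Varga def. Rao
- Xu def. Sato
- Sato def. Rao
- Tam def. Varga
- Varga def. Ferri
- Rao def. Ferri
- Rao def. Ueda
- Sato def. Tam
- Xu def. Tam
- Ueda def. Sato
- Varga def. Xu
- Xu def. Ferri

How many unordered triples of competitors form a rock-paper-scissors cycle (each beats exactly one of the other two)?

10

Win totals: Ueda 3, Ferri 1, Rao 2, Xu 4, Tam 4, Varga 4, Sato 3.
A competitor with w wins dominates both others in C(w,2) triples; summing gives 3 + 0 + 1 + 6 + 6 + 6 + 3 = 25 transitive triples.
Total triples C(7,3) = 35, so cyclic triples = 35 − 25 = 10.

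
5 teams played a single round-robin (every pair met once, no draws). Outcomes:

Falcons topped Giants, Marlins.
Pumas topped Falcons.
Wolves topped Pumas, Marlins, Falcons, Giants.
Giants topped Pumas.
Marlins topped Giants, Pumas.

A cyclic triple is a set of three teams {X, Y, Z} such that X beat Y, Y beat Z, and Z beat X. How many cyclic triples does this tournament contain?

Of the C(5,3) = 10 triples, the cyclic ones are: {Pumas, Giants, Falcons}; {Pumas, Marlins, Falcons}.
That is 2.

2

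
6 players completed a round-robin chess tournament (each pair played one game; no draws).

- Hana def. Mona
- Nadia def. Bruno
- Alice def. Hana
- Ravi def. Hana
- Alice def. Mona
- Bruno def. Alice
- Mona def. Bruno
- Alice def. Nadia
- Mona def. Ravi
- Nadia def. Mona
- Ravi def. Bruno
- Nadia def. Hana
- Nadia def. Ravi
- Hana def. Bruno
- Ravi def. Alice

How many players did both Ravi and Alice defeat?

1

Ravi beat: Bruno, Alice, Hana.
Alice beat: Hana, Mona, Nadia.
Both beat: Hana — 1.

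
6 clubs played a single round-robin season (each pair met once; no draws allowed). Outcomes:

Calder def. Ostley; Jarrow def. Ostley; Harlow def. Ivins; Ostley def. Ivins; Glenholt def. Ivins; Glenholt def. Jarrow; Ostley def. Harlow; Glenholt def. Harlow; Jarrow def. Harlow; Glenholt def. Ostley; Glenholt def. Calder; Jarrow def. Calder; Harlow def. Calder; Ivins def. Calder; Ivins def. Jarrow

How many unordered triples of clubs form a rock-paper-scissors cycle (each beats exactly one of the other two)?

4

Win totals: Harlow 2, Glenholt 5, Calder 1, Ivins 2, Ostley 2, Jarrow 3.
A club with w wins dominates both others in C(w,2) triples; summing gives 1 + 10 + 0 + 1 + 1 + 3 = 16 transitive triples.
Total triples C(6,3) = 20, so cyclic triples = 20 − 16 = 4.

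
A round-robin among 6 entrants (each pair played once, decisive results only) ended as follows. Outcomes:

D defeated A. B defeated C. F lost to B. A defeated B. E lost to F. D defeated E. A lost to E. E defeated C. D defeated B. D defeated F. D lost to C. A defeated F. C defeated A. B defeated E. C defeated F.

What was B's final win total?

3

B's results: beat C, E, F; lost to A, D.
That is 3 wins.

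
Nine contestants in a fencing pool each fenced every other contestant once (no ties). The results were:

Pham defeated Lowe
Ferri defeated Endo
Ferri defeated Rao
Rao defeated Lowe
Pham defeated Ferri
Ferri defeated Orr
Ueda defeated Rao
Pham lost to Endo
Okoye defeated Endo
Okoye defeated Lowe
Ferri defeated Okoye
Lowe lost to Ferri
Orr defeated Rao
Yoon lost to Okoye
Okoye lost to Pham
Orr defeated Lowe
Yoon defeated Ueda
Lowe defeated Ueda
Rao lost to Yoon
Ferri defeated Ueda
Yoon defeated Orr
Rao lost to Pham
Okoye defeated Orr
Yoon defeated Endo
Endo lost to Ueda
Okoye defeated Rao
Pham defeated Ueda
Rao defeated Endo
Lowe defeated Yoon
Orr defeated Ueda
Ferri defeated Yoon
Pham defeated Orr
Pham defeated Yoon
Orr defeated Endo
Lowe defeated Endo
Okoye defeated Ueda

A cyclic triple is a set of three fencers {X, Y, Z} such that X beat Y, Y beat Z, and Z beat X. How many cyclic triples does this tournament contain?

10

Win totals: Endo 1, Lowe 3, Rao 2, Orr 4, Ueda 2, Ferri 7, Okoye 6, Pham 7, Yoon 4.
A fencer with w wins dominates both others in C(w,2) triples; summing gives 0 + 3 + 1 + 6 + 1 + 21 + 15 + 21 + 6 = 74 transitive triples.
Total triples C(9,3) = 84, so cyclic triples = 84 − 74 = 10.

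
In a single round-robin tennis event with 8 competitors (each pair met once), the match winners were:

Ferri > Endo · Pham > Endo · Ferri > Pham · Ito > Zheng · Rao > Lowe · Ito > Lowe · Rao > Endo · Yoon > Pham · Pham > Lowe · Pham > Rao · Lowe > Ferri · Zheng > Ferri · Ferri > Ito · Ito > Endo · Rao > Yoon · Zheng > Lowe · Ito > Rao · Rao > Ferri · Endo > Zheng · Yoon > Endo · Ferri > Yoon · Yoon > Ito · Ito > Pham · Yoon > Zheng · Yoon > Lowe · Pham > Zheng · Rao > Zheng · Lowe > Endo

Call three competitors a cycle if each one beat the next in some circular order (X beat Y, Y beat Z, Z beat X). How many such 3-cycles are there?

12

Win totals: Pham 4, Ferri 4, Yoon 5, Endo 1, Zheng 2, Rao 5, Lowe 2, Ito 5.
A competitor with w wins dominates both others in C(w,2) triples; summing gives 6 + 6 + 10 + 0 + 1 + 10 + 1 + 10 = 44 transitive triples.
Total triples C(8,3) = 56, so cyclic triples = 56 − 44 = 12.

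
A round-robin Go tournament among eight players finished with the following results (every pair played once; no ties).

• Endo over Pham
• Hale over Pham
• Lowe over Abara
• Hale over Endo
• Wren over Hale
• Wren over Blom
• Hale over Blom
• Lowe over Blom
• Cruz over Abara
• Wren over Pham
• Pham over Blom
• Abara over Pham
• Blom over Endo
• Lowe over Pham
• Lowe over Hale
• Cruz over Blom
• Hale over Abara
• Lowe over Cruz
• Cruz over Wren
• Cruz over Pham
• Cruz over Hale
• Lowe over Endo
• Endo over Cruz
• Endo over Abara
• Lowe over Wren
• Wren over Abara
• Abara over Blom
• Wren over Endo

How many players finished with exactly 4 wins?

Win totals: Lowe 7, Abara 2, Wren 5, Cruz 5, Hale 4, Pham 1, Blom 1, Endo 3.
Exactly 4: Hale — 1 player.

1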